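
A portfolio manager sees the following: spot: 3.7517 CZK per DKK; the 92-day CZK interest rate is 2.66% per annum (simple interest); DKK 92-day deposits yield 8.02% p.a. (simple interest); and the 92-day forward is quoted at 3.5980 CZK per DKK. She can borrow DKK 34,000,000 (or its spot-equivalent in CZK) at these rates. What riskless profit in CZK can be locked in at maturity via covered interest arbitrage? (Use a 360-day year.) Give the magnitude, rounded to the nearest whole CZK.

CZK 3,585,647

T = 92/360 years.
Keep in DKK, deliver into the forward: 34,000,000·1.02049555556·3.5980 = CZK 124,839,262.30.
Swap to CZK now, deposit: 34,000,000·3.7517·1.00679777778 = CZK 128,424,909.58.
The quoted forward undervalues DKK, so borrow DKK, convert to CZK at spot, deposit the CZK at 2.66%, and buy DKK forward at 3.5980 to cover the loan.
Profit = 128,424,909.58 − 124,839,262.30 = CZK 3,585,647.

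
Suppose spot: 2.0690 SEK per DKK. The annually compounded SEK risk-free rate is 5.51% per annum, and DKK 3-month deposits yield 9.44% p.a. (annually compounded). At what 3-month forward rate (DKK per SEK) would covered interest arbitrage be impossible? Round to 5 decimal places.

T = 3/12 years.
Growth of 1 SEK over T: (1 + 0.0551)^(3/12) = 1.0134992.
DKK accumulates by (1 + 0.0944)^(3/12) = 1.0228078.
Forward (SEK per DKK) = 2.069 × 1.0134992 / 1.0228078 = 2.050170.
Quoted the other way: 1/2.050170 = 0.48776 DKK per SEK.

0.48776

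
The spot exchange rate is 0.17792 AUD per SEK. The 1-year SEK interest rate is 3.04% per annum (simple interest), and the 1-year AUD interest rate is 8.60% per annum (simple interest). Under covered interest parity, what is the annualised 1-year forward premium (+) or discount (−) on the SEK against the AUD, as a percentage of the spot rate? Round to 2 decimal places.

T = 1 year.
F = S · g_AUD/g_SEK = 0.17792 × 1.086000/1.030400 = 0.18752050.
Annualised premium = (F − S)/S × (1/T) = (0.18752050 − 0.17792)/0.17792 ÷ 1 = 5.40%.

+5.40%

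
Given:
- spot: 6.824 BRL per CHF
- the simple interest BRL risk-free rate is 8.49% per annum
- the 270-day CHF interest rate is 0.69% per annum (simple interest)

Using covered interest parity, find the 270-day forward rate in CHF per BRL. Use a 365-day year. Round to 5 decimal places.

0.13859

T = 270/365 years.
BRL accumulates by 1 + 0.0849×270/365 = 1.0628027.
CHF accumulates by 1 + 0.0069×270/365 = 1.0051041.
Forward (BRL per CHF) = 6.824 × 1.0628027 / 1.0051041 = 7.215736.
Quoted the other way: 1/7.215736 = 0.13859 CHF per BRL.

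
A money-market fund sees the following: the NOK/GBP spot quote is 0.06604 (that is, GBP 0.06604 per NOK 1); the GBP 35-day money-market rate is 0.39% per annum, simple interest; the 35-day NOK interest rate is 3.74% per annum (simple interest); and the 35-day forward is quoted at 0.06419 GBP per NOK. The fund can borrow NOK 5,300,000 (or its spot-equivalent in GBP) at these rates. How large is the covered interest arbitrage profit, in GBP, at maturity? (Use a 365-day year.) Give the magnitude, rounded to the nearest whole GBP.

T = 35/365 years.
Keep in NOK, deliver into the forward: 5,300,000·1.0035863·0.06419 = GBP 341,427.08.
Swap to GBP now, deposit: 5,300,000·0.06604·1.00037397 = GBP 350,142.89.
The quoted forward undervalues NOK, so borrow NOK, convert to GBP at spot, deposit the GBP at 0.39%, and buy NOK forward at 0.06419 to cover the loan.
Arbitrage profit = |341,427.08 − 350,142.89| = GBP 8,716.

GBP 8,716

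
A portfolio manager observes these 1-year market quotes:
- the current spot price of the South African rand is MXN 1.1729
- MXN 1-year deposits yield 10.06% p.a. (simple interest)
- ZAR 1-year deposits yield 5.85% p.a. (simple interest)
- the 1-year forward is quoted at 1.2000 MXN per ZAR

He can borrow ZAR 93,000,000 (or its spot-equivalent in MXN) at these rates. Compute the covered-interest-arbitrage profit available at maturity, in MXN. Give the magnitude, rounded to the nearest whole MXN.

T = 1 year.
Route A — deposit ZAR, sell forward: 93,000,000 × 1.058500 × 1.2000 = MXN 118,128,600.00.
Route B — convert at spot, deposit MXN: 93,000,000 × 1.1729 × 1.100600 = MXN 120,053,117.82.
The quoted forward undervalues ZAR, so borrow ZAR, convert to MXN at spot, deposit the MXN at 10.06%, and buy ZAR forward at 1.2000 to cover the loan.
Profit = 120,053,117.82 − 118,128,600.00 = MXN 1,924,518.

MXN 1,924,518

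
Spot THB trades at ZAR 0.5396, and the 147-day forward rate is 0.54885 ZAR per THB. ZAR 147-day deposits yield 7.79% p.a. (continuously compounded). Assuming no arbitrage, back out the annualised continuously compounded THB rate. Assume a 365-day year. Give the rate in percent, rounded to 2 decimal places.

3.57%

T = 147/365 years.
By CIP, F/S equals the ZAR-to-THB growth ratio: 0.54885/0.5396 = 1.0171423.
The ZAR side grows by e^(0.0779×147/365) = 1.0318708.
Hence g_THB = 1.0144803.
r = ln(1.0144803)/(147/365) = 0.035697 → 3.57%.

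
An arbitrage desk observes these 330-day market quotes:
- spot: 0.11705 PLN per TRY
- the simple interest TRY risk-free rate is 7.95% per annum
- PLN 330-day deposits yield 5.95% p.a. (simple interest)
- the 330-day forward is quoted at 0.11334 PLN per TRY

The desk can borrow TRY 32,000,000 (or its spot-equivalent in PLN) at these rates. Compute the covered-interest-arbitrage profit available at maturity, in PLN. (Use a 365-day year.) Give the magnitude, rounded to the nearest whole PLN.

PLN 59,525

T = 330/365 years.
Invest the TRY and cover forward: 32,000,000 × 1.071876712 × 0.11334 = PLN 3,887,568.21.
Convert at spot and invest in PLN: 32,000,000 × 0.11705 × 1.053794521 = PLN 3,947,092.76.
The quoted forward undervalues TRY, so borrow TRY, convert to PLN at spot, deposit the PLN at 5.95%, and buy TRY forward at 0.11334 to cover the loan.
Arbitrage profit = |3,887,568.21 − 3,947,092.76| = PLN 59,525.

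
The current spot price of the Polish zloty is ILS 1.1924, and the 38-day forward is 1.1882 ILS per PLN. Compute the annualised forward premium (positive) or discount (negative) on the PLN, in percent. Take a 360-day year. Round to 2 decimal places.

-3.34%

T = 38/360 years.
(F − S)/S = (1.1882 − 1.1924)/1.1924 = -0.0035223.
Annualise by dividing by T: -0.0035223 / (38/360) = -0.033369 → -3.34%.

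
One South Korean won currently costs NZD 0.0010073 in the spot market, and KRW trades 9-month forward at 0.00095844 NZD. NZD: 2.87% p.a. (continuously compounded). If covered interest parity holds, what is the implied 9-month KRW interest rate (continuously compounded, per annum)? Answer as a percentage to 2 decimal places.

9.50%

T = 9/12 years.
F/S = 0.00095844/0.0010073 = 0.9514941 = (growth of NZD) / (growth of KRW).
The NZD side grows by e^(0.0287×9/12) = 1.0217583.
So the KRW growth factor = 1.0738462.
Take logs: ln 1.0738462 / (9/12) = 0.094996, so 9.50%.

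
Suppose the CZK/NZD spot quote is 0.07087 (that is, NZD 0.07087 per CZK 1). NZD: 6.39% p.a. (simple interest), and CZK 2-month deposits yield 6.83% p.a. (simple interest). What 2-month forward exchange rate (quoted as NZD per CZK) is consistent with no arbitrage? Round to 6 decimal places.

0.070819

T = 2/12 years.
Growth of 1 NZD over T: 1 + 0.0639×2/12 = 1.010650.
CZK accumulates by 1 + 0.0683×2/12 = 1.0113833.
CIP: F = S · (grow NZD)/(grow CZK) = 0.07087 × 1.010650/1.0113833 = 0.07081862 NZD per CZK.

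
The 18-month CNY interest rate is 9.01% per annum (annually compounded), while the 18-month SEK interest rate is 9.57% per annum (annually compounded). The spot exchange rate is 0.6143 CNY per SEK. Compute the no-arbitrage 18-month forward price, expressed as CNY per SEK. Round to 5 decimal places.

T = 18/12 years.
Growth of 1 CNY over T: (1 + 0.0901)^(18/12) = 1.138150.
Growth of 1 SEK over T: (1 + 0.0957)^(18/12) = 1.1469315.
CIP: F = S · (grow CNY)/(grow SEK) = 0.6143 × 1.138150/1.1469315 = 0.6095966 CNY per SEK.

0.60960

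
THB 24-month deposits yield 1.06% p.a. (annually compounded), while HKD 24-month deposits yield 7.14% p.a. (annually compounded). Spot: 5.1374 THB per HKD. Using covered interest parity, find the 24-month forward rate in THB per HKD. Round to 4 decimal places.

T = 2 years.
THB growth factor: (1 + 0.0106)^2 = 1.0213124.
Growth of 1 HKD over T: (1 + 0.0714)^2 = 1.147898.
Forward (THB per HKD) = 5.1374 × 1.0213124 / 1.147898 = 4.570868.

4.5709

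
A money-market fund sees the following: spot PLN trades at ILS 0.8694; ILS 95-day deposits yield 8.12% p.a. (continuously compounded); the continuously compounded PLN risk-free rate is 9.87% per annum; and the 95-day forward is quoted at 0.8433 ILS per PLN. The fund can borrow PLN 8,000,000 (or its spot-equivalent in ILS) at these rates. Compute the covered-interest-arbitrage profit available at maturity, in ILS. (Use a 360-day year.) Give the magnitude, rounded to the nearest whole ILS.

T = 95/360 years.
Route A — deposit PLN, sell forward: 8,000,000 × 1.02638799 × 0.8433 = ILS 6,924,423.94.
Route B — convert at spot, deposit ILS: 8,000,000 × 0.8694 × 1.021659001 = ILS 7,105,842.68.
The quoted forward undervalues PLN, so borrow PLN, convert to ILS at spot, deposit the ILS at 8.12%, and buy PLN forward at 0.8433 to cover the loan.
Arbitrage profit = |6,924,423.94 − 7,105,842.68| = ILS 181,419.

ILS 181,419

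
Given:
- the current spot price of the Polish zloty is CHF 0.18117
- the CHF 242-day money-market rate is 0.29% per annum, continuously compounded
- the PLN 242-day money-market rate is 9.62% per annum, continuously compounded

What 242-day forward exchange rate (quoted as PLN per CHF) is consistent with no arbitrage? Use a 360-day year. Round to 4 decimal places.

T = 242/360 years.
Growth of 1 CHF over T: e^(0.0029×242/360) = 1.0019513.
PLN growth factor: e^(0.0962×242/360) = 1.0668045.
CIP: F = S · (grow CHF)/(grow PLN) = 0.18117 × 1.0019513/1.0668045 = 0.1701563 CHF per PLN.
Quoted the other way: 1/0.1701563 = 5.8769 PLN per CHF.

5.8769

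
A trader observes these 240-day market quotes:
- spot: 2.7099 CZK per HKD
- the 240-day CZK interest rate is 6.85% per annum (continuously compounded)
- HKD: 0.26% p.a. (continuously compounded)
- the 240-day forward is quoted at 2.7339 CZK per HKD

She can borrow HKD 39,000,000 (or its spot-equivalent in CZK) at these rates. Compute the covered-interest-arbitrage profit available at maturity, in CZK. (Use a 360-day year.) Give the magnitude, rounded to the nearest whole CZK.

T = 240/360 years.
Keep in HKD, deliver into the forward: 39,000,000·1.00173483642·2.7339 = CZK 106,807,071.90.
Swap to CZK now, deposit: 39,000,000·2.7099·1.04672544432 = CZK 110,624,329.98.
The quoted forward undervalues HKD, so borrow HKD, convert to CZK at spot, deposit the CZK at 6.85%, and buy HKD forward at 2.7339 to cover the loan.
Profit = 110,624,329.98 − 106,807,071.90 = CZK 3,817,258.

CZK 3,817,258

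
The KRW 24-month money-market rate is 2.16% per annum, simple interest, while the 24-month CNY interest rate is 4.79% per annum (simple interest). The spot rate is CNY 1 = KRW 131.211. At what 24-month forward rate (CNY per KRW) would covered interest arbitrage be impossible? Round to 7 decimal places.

T = 2 years.
KRW growth factor: 1 + 0.0216×2 = 1.043200.
CNY accumulates by 1 + 0.0479×2 = 1.095800.
CIP: F = S · (grow KRW)/(grow CNY) = 131.211 × 1.043200/1.095800 = 124.9127 KRW per CNY.
Invert for CNY per KRW: 1 / 124.9127 = 0.0080056.

0.0080056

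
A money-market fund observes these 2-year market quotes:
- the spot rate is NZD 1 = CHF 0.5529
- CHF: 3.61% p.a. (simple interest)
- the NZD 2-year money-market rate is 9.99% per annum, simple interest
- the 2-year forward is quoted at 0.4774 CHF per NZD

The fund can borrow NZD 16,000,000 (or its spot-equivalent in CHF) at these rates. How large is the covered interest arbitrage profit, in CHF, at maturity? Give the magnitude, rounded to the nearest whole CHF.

CHF 320,558

T = 2 years.
Route A — deposit NZD, sell forward: 16,000,000 × 1.199800 × 0.4774 = CHF 9,164,552.32.
Route B — convert at spot, deposit CHF: 16,000,000 × 0.5529 × 1.072200 = CHF 9,485,110.08.
The quoted forward undervalues NZD, so borrow NZD, convert to CHF at spot, deposit the CHF at 3.61%, and buy NZD forward at 0.4774 to cover the loan.
Profit = 9,485,110.08 − 9,164,552.32 = CHF 320,558.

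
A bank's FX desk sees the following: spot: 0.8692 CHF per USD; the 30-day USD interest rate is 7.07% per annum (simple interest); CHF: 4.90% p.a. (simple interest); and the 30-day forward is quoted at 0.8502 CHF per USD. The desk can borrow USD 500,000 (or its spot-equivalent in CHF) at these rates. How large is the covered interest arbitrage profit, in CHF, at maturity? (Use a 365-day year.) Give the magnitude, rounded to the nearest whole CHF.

CHF 8,780

T = 30/365 years.
Route A — deposit USD, sell forward: 500,000 × 1.00581096 × 0.8502 = CHF 427,570.24.
Route B — convert at spot, deposit CHF: 500,000 × 0.8692 × 1.0040274 = CHF 436,350.31.
The quoted forward undervalues USD, so borrow USD, convert to CHF at spot, deposit the CHF at 4.90%, and buy USD forward at 0.8502 to cover the loan.
Profit = 436,350.31 − 427,570.24 = CHF 8,780.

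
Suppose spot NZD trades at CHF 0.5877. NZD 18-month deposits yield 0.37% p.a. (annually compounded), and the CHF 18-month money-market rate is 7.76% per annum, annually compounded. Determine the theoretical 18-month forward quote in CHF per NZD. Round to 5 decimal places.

0.65379

T = 18/12 years.
CHF accumulates by (1 + 0.0776)^(18/12) = 1.1186298.
NZD accumulates by (1 + 0.0037)^(18/12) = 1.0055551.
CIP: F = S · (grow CHF)/(grow NZD) = 0.5877 × 1.1186298/1.0055551 = 0.6537869 CHF per NZD.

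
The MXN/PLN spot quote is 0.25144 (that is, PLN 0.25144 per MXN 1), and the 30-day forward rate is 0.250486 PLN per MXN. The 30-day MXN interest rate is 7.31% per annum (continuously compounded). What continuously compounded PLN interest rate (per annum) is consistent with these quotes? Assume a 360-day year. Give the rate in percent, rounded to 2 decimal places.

T = 30/360 years.
F/S = 0.250486/0.25144 = 0.9962059 = (growth of PLN) / (growth of MXN).
The MXN side grows by e^(0.0731×30/360) = 1.0061103.
Hence g_PLN = 1.002293.
Take logs: ln 1.002293 / (30/360) = 0.027485, so 2.75%.

2.75%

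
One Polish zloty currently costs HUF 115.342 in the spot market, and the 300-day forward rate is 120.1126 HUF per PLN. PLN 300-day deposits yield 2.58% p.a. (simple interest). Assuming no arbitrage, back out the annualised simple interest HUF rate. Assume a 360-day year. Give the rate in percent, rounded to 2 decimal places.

7.65%

T = 300/360 years.
F/S = 120.1126/115.342 = 1.0413605 = (growth of HUF) / (growth of PLN).
PLN growth factor: 1 + 0.0258×300/360 = 1.021500.
That pins the HUF growth at 1.0637498.
r = (1.0637498 − 1)/(300/360) = 0.076500 → 7.65%.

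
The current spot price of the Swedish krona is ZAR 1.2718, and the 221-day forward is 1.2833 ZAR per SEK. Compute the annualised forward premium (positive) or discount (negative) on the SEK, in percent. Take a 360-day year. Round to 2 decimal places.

T = 221/360 years.
(F − S)/S = (1.2833 − 1.2718)/1.2718 = 0.0090423.
Annualise by dividing by T: 0.0090423 / (221/360) = 0.014730 → 1.47%.

+1.47%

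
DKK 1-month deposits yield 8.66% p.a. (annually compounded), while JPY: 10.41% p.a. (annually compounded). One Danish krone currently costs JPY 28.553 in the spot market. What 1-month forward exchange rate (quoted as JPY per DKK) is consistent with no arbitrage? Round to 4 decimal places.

28.5910

T = 1/12 years.
JPY growth factor: (1 + 0.1041)^(1/12) = 1.00828669.
DKK accumulates by (1 + 0.0866)^(1/12) = 1.00694514.
CIP: F = S · (grow JPY)/(grow DKK) = 28.553 × 1.00828669/1.00694514 = 28.591041 JPY per DKK.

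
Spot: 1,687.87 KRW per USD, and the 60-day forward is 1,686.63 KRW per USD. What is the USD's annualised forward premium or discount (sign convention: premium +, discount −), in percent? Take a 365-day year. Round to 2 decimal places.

T = 60/365 years.
(F − S)/S = (1686.63 − 1687.87)/1687.87 = -0.0007347.
Per annum: -0.0007347 / (60/365) = -0.004469 = -0.45%.

-0.45%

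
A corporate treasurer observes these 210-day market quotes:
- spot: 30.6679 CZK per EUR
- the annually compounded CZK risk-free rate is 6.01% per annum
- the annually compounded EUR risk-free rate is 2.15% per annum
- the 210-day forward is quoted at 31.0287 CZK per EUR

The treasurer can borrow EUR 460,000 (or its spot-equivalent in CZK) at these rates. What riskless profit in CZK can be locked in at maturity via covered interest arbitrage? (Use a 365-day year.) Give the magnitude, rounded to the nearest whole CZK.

T = 210/365 years.
Keep in EUR, deliver into the forward: 460,000·1.0123139629·31.0287 = CZK 14,448,961.68.
Swap to CZK now, deposit: 460,000·30.6679·1.0341489855 = CZK 14,588,981.73.
The quoted forward undervalues EUR, so borrow EUR, convert to CZK at spot, deposit the CZK at 6.01%, and buy EUR forward at 31.0287 to cover the loan.
The gap between the two covered legs is CZK 140,020.

CZK 140,020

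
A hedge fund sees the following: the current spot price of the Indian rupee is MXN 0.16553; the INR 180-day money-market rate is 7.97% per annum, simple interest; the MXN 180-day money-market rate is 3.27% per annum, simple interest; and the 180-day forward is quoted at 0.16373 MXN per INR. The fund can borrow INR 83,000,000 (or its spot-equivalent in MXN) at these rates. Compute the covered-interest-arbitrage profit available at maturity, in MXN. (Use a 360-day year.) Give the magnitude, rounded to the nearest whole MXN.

MXN 167,513

T = 180/360 years.
Route A — deposit INR, sell forward: 83,000,000 × 1.039850 × 0.16373 = MXN 14,131,135.16.
Route B — convert at spot, deposit MXN: 83,000,000 × 0.16553 × 1.016350 = MXN 13,963,622.49.
The quoted forward overvalues INR, so borrow MXN, buy INR at spot, deposit the INR at 7.97%, and sell the proceeds forward at 0.16373.
Profit = 14,131,135.16 − 13,963,622.49 = MXN 167,513.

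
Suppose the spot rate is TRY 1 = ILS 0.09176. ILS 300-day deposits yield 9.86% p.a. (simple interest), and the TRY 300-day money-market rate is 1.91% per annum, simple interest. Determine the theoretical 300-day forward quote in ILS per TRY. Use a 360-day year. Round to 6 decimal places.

T = 300/360 years.
Growth of 1 ILS over T: 1 + 0.0986×300/360 = 1.0821667.
TRY growth factor: 1 + 0.0191×300/360 = 1.0159167.
Forward (ILS per TRY) = 0.09176 × 1.0821667 / 1.0159167 = 0.09774386.

0.097744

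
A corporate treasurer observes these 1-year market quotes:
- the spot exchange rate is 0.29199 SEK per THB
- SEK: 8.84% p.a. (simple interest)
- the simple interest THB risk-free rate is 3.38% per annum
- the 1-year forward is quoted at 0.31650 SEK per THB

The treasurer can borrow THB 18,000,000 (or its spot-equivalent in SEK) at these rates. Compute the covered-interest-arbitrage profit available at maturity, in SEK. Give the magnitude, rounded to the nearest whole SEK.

T = 1 year.
Route A — deposit THB, sell forward: 18,000,000 × 1.033800 × 0.31650 = SEK 5,889,558.60.
Route B — convert at spot, deposit SEK: 18,000,000 × 0.29199 × 1.088400 = SEK 5,720,434.49.
The quoted forward overvalues THB, so borrow SEK, buy THB at spot, deposit the THB at 3.38%, and sell the proceeds forward at 0.31650.
Arbitrage profit = |5,889,558.60 − 5,720,434.49| = SEK 169,124.

SEK 169,124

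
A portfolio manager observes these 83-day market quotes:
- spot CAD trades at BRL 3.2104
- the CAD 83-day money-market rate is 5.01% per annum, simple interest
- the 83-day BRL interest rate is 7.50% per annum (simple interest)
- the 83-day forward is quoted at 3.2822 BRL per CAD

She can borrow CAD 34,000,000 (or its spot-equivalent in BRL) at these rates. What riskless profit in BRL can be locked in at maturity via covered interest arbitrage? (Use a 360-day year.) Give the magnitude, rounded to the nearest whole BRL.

BRL 1,842,765

T = 83/360 years.
Keep in CAD, deliver into the forward: 34,000,000·1.01155083333·3.2822 = BRL 112,883,812.94.
Swap to BRL now, deposit: 34,000,000·3.2104·1.01729166667 = BRL 111,041,047.67.
The quoted forward overvalues CAD, so borrow BRL, buy CAD at spot, deposit the CAD at 5.01%, and sell the proceeds forward at 3.2822.
Profit = 112,883,812.94 − 111,041,047.67 = BRL 1,842,765.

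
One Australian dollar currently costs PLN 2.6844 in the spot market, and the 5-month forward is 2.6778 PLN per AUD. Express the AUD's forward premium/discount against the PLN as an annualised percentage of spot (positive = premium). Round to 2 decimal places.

T = 5/12 years.
Period premium: (2.6778 − 2.6844)/2.6844 = -0.0024586.
×(1/T) gives -0.59% p.a.

-0.59%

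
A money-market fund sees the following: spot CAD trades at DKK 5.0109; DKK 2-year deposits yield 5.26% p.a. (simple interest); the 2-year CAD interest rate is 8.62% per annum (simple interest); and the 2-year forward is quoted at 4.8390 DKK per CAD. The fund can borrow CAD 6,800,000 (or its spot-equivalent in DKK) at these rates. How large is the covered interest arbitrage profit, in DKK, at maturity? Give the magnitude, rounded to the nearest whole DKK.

T = 2 years.
Keep in CAD, deliver into the forward: 6,800,000·1.172400·4.8390 = DKK 38,578,056.48.
Swap to DKK now, deposit: 6,800,000·5.0109·1.105200 = DKK 37,658,717.42.
The quoted forward overvalues CAD, so borrow DKK, buy CAD at spot, deposit the CAD at 8.62%, and sell the proceeds forward at 4.8390.
The gap between the two covered legs is DKK 919,339.

DKK 919,339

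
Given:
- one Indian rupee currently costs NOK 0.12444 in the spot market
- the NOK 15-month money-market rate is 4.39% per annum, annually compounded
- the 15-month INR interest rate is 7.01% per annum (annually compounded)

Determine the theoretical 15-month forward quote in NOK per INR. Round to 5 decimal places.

0.12064

T = 15/12 years.
NOK accumulates by (1 + 0.0439)^(15/12) = 1.0551729.
INR accumulates by (1 + 0.0701)^(15/12) = 1.0883798.
Forward (NOK per INR) = 0.12444 × 1.0551729 / 1.0883798 = 0.1206433.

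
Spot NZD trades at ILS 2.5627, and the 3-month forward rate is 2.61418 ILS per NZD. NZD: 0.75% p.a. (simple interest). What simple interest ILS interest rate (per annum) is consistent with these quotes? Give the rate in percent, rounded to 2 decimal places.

T = 3/12 years.
F/S = 2.61418/2.5627 = 1.0200882 = (growth of ILS) / (growth of NZD).
NZD growth factor: 1 + 0.0075×3/12 = 1.001875.
Hence g_ILS = 1.0220009.
(1.0220009 − 1)/T = 0.088004, i.e. 8.80%.

8.80%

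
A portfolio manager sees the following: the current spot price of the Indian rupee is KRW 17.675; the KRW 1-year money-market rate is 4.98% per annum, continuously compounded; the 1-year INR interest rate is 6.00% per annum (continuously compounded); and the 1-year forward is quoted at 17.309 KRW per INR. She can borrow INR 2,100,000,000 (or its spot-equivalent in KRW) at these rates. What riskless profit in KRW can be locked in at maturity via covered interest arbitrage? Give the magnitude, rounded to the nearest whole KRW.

KRW 416,161,142

T = 1 year.
Invest the INR and cover forward: 2,100,000,000 × 1.061836546545 × 17.309 = KRW 38,596,590,446.71.
Convert at spot and invest in KRW: 2,100,000,000 × 17.675 × 1.051060863181 = KRW 39,012,751,589.12.
The quoted forward undervalues INR, so borrow INR, convert to KRW at spot, deposit the KRW at 4.98%, and buy INR forward at 17.309 to cover the loan.
Profit = 39,012,751,589.12 − 38,596,590,446.71 = KRW 416,161,142.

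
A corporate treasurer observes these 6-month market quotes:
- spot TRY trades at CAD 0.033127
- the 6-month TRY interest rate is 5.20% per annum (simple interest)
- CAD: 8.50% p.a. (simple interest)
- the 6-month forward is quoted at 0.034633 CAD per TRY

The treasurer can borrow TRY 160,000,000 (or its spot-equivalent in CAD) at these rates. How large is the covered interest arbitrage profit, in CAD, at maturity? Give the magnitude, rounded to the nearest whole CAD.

CAD 159,770

T = 6/12 years.
Keep in TRY, deliver into the forward: 160,000,000·1.026000·0.034633 = CAD 5,685,353.28.
Swap to CAD now, deposit: 160,000,000·0.033127·1.042500 = CAD 5,525,583.60.
The quoted forward overvalues TRY, so borrow CAD, buy TRY at spot, deposit the TRY at 5.20%, and sell the proceeds forward at 0.034633.
Profit = 5,685,353.28 − 5,525,583.60 = CAD 159,770.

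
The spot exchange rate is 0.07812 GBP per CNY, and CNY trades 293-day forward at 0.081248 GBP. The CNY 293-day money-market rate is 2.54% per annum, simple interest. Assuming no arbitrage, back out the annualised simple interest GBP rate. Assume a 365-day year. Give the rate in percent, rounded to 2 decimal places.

7.63%

T = 293/365 years.
F/S = 0.081248/0.07812 = 1.0400410 = (growth of GBP) / (growth of CNY).
CNY growth factor: 1 + 0.0254×293/365 = 1.0203896.
Hence g_GBP = 1.061247.
r = (1.061247 − 1)/(293/365) = 0.076297 → 7.63%.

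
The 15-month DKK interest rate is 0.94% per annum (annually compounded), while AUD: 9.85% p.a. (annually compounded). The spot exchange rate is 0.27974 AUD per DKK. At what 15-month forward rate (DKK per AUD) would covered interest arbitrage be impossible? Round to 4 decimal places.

3.2161

T = 15/12 years.
Growth of 1 AUD over T: (1 + 0.0985)^(15/12) = 1.1246052.
Growth of 1 DKK over T: (1 + 0.0094)^(15/12) = 1.0117638.
So F = 0.27974 × 1.1246052 / 1.0117638 = 0.3109392 (AUD/DKK).
Invert for DKK per AUD: 1 / 0.3109392 = 3.2161.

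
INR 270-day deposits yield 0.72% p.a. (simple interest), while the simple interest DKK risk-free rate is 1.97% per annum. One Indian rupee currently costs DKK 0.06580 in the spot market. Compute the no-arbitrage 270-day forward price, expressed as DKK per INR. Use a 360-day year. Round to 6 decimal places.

T = 270/360 years.
DKK growth factor: 1 + 0.0197×270/360 = 1.014775.
INR accumulates by 1 + 0.0072×270/360 = 1.005400.
CIP: F = S · (grow DKK)/(grow INR) = 0.0658 × 1.014775/1.005400 = 0.06641356 DKK per INR.

0.066414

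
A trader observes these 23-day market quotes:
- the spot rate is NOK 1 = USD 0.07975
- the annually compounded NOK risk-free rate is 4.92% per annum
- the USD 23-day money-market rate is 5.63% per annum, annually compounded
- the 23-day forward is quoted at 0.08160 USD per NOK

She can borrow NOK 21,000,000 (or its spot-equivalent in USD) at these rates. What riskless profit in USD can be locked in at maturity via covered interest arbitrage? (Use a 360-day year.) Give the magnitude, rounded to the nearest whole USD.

USD 38,245

T = 23/360 years.
Keep in NOK, deliver into the forward: 21,000,000·1.003073166·0.08160 = USD 1,718,866.18.
Swap to USD now, deposit: 21,000,000·0.07975·1.003505467 = USD 1,680,620.78.
The quoted forward overvalues NOK, so borrow USD, buy NOK at spot, deposit the NOK at 4.92%, and sell the proceeds forward at 0.08160.
Profit = 1,718,866.18 − 1,680,620.78 = USD 38,245.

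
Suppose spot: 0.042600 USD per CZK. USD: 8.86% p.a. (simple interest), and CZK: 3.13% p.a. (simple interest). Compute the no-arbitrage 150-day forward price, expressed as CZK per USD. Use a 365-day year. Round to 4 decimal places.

T = 150/365 years.
USD accumulates by 1 + 0.0886×150/365 = 1.03641096.
Growth of 1 CZK over T: 1 + 0.0313×150/365 = 1.01286301.
CIP: F = S · (grow USD)/(grow CZK) = 0.0426 × 1.03641096/1.01286301 = 0.043590403 USD per CZK.
Quoted the other way: 1/0.043590403 = 22.9408 CZK per USD.

22.9408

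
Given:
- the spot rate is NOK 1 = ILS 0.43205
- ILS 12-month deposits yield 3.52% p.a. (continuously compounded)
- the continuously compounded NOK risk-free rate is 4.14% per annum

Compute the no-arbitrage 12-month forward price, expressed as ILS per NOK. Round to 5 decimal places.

0.42938

T = 1 year.
ILS growth factor: e^(0.0352×1) = 1.0358269.
Growth of 1 NOK over T: e^(0.0414×1) = 1.0422689.
So F = 0.43205 × 1.0358269 / 1.0422689 = 0.4293796 (ILS/NOK).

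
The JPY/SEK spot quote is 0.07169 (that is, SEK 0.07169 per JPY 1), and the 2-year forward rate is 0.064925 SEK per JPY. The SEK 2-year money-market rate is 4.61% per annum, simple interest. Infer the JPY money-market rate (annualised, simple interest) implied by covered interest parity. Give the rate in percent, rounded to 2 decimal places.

T = 2 years.
CIP gives F = S · g_SEK/g_JPY, so g_SEK/g_JPY = 0.064925/0.07169 = 0.9056354.
The SEK side grows by 1 + 0.0461×2 = 1.092200.
Hence g_JPY = 1.2060041.
r = (1.2060041 − 1)/2 = 0.103002 → 10.30%.

10.30%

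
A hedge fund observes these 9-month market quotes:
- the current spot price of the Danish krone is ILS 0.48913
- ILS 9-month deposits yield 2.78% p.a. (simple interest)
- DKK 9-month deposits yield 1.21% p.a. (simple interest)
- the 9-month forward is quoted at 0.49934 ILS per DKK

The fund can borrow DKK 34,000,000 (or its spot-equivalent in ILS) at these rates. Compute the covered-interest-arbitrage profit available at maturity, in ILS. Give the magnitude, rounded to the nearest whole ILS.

ILS 154,467

T = 9/12 years.
Route A — deposit DKK, sell forward: 34,000,000 × 1.009075 × 0.49934 = ILS 17,131,631.36.
Route B — convert at spot, deposit ILS: 34,000,000 × 0.48913 × 1.020850 = ILS 16,977,164.26.
The quoted forward overvalues DKK, so borrow ILS, buy DKK at spot, deposit the DKK at 1.21%, and sell the proceeds forward at 0.49934.
Profit = 17,131,631.36 − 16,977,164.26 = ILS 154,467.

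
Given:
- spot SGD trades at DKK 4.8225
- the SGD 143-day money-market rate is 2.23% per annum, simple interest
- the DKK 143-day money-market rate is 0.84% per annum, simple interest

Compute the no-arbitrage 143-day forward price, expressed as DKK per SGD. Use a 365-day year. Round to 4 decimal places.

4.7965

T = 143/365 years.
Growth of 1 DKK over T: 1 + 0.0084×143/365 = 1.003291.
Growth of 1 SGD over T: 1 + 0.0223×143/365 = 1.0087367.
CIP: F = S · (grow DKK)/(grow SGD) = 4.8225 × 1.003291/1.0087367 = 4.796466 DKK per SGD.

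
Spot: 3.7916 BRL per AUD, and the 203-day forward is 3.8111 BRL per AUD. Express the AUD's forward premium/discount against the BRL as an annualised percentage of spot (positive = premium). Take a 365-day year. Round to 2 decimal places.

T = 203/365 years.
Period premium: (3.8111 − 3.7916)/3.7916 = 0.0051429.
Annualise by dividing by T: 0.0051429 / (203/365) = 0.009247 → 0.92%.

+0.92%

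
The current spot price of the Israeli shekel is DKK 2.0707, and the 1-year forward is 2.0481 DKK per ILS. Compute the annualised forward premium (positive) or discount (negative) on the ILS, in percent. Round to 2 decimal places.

T = 1 year.
(F − S)/S = (2.0481 − 2.0707)/2.0707 = -0.0109142.
Annualise by dividing by T: -0.0109142 / 1 = -0.010914 → -1.09%.

-1.09%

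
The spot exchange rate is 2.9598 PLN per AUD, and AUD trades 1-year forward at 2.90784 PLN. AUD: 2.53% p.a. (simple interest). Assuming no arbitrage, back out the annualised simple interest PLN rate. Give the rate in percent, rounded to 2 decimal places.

0.73%

T = 1 year.
CIP gives F = S · g_PLN/g_AUD, so g_PLN/g_AUD = 2.90784/2.9598 = 0.9824448.
The AUD side grows by 1 + 0.0253×1 = 1.025300.
Hence g_PLN = 1.0073007.
(1.0073007 − 1)/T = 0.007301, i.e. 0.73%.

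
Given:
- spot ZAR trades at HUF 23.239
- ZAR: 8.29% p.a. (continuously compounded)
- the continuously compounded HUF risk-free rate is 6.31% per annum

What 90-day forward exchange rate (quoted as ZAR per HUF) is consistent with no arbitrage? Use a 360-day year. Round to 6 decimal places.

T = 90/360 years.
Growth of 1 HUF over T: e^(0.0631×90/360) = 1.0159001.
ZAR accumulates by e^(0.0829×90/360) = 1.0209413.
Forward (HUF per ZAR) = 23.239 × 1.0159001 / 1.0209413 = 23.12425.
Invert for ZAR per HUF: 1 / 23.12425 = 0.043245.

0.043245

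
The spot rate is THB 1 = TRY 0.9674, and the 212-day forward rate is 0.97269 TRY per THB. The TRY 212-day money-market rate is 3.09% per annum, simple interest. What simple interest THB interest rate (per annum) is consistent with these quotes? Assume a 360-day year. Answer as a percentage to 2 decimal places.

T = 212/360 years.
F/S = 0.97269/0.9674 = 1.0054683 = (growth of TRY) / (growth of THB).
TRY growth factor: 1 + 0.0309×212/360 = 1.0181967.
So the THB growth factor = 1.0126592.
(1.0126592 − 1)/T = 0.021497, i.e. 2.15%.

2.15%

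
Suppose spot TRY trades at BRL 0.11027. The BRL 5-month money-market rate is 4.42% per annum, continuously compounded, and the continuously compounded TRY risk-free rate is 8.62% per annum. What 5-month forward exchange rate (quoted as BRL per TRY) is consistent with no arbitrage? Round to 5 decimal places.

T = 5/12 years.
Growth of 1 BRL over T: e^(0.0442×5/12) = 1.0185873.
TRY accumulates by e^(0.0862×5/12) = 1.0365695.
So F = 0.11027 × 1.0185873 / 1.0365695 = 0.1083571 (BRL/TRY).

0.10836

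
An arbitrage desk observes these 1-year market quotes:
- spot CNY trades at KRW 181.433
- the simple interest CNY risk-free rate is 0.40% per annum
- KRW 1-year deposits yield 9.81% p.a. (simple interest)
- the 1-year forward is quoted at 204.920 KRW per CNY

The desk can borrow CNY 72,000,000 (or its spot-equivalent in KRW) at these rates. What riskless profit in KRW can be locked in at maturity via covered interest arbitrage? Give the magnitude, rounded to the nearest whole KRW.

T = 1 year.
Route A — deposit CNY, sell forward: 72,000,000 × 1.004000 × 204.920 = KRW 14,813,256,960.00.
Route B — convert at spot, deposit KRW: 72,000,000 × 181.433 × 1.098100 = KRW 14,344,673,565.60.
The quoted forward overvalues CNY, so borrow KRW, buy CNY at spot, deposit the CNY at 0.40%, and sell the proceeds forward at 204.920.
Arbitrage profit = |14,813,256,960.00 − 14,344,673,565.60| = KRW 468,583,394.

KRW 468,583,394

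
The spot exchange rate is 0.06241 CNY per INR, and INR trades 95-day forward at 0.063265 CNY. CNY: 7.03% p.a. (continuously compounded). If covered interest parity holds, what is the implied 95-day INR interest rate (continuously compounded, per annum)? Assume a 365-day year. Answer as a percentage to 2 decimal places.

T = 95/365 years.
F/S = 0.063265/0.06241 = 1.0136997 = (growth of CNY) / (growth of INR).
CNY growth factor: e^(0.0703×95/365) = 1.0184657.
Hence g_INR = 1.0047016.
r = ln(1.0047016)/(95/365) = 0.018022 → 1.80%.

1.80%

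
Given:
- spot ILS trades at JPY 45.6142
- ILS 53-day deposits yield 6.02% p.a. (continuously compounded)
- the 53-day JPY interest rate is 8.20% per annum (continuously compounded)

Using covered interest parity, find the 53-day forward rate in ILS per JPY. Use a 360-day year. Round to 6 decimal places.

0.021853

T = 53/360 years.
JPY growth factor: e^(0.0820×53/360) = 1.0121454.
ILS accumulates by e^(0.0602×53/360) = 1.0089022.
CIP: F = S · (grow JPY)/(grow ILS) = 45.6142 × 1.0121454/1.0089022 = 45.76083 JPY per ILS.
Quoted the other way: 1/45.76083 = 0.021853 ILS per JPY.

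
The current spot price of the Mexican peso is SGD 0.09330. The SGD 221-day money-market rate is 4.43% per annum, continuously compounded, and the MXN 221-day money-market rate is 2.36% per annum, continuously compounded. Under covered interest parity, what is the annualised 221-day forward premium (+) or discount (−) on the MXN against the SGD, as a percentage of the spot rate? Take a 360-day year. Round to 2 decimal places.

T = 221/360 years.
CIP forward (SGD per MXN) = 0.0933 × 1.0275684/1.0145932 = 0.09449317.
(F − S)/S ÷ T = (0.09449317 − 0.0933)/0.0933/(221/360) = 0.020832 → 2.08%.

+2.08%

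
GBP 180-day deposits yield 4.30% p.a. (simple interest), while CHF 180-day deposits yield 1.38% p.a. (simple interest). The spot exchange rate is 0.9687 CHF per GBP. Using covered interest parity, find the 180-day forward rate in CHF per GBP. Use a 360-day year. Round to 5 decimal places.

T = 180/360 years.
CHF growth factor: 1 + 0.0138×180/360 = 1.006900.
GBP growth factor: 1 + 0.0430×180/360 = 1.021500.
So F = 0.9687 × 1.006900 / 1.021500 = 0.9548547 (CHF/GBP).

0.95485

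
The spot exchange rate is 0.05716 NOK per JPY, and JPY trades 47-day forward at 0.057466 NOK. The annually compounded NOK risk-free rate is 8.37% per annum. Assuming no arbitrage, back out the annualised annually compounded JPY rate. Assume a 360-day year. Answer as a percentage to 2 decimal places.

4.03%

T = 47/360 years.
F/S = 0.057466/0.05716 = 1.0053534 = (growth of NOK) / (growth of JPY).
NOK growth factor: (1 + 0.0837)^(47/360) = 1.0105495.
That pins the JPY growth at 1.0051684.
r = 1.0051684^(360/47) − 1 = 0.040276 → 4.03%.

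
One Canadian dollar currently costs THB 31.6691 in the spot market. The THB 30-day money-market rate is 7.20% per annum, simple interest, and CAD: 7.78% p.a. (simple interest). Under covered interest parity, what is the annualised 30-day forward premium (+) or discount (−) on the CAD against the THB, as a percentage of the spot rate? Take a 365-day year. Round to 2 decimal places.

T = 30/365 years.
No-arbitrage forward: 31.6691 × 1.0059178 / 1.0063945 = 31.6540993 THB/CAD.
(F − S)/S ÷ T = (31.6540993 − 31.6691)/31.6691/(30/365) = -0.005763 → -0.58%.

-0.58%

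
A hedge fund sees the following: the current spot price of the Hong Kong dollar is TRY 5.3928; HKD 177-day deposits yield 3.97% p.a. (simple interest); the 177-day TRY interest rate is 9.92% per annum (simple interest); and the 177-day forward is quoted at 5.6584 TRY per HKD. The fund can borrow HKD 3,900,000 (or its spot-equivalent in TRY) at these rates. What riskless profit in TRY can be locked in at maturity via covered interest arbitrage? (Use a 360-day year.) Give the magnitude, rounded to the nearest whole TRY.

TRY 440,787

T = 177/360 years.
Route A — deposit HKD, sell forward: 3,900,000 × 1.0195191667 × 5.6584 = TRY 22,498,504.29.
Route B — convert at spot, deposit TRY: 3,900,000 × 5.3928 × 1.0487733333 = TRY 22,057,716.84.
The quoted forward overvalues HKD, so borrow TRY, buy HKD at spot, deposit the HKD at 3.97%, and sell the proceeds forward at 5.6584.
Arbitrage profit = |22,498,504.29 − 22,057,716.84| = TRY 440,787.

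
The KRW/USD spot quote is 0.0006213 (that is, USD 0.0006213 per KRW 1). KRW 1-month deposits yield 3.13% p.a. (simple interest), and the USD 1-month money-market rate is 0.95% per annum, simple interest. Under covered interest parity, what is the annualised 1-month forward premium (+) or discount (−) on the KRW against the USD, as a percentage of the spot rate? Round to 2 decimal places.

T = 1/12 years.
CIP forward (USD per KRW) = 0.0006213 × 1.0007917/1.0026083 = 0.0006201743.
Annualised premium = (F − S)/S × (1/T) = (0.0006201743 − 0.0006213)/0.0006213 ÷ (1/12) = -2.17%.

-2.17%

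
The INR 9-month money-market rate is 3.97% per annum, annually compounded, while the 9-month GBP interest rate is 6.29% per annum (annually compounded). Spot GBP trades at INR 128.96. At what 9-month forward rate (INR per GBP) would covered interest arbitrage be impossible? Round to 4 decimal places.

126.8431

T = 9/12 years.
Growth of 1 INR over T: (1 + 0.0397)^(9/12) = 1.029629633.
GBP growth factor: (1 + 0.0629)^(9/12) = 1.046813477.
So F = 128.96 × 1.029629633 / 1.046813477 = 126.843072 (INR/GBP).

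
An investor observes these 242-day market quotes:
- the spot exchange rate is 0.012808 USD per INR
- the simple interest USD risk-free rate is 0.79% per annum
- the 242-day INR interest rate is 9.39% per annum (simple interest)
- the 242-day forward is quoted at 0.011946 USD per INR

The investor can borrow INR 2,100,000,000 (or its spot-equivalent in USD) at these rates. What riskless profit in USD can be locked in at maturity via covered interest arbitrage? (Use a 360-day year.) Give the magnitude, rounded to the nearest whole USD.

USD 369,529

T = 242/360 years.
Keep in INR, deliver into the forward: 2,100,000,000·1.0631216667·0.011946 = USD 26,670,108.00.
Swap to USD now, deposit: 2,100,000,000·0.012808·1.0053105556 = USD 27,039,636.95.
The quoted forward undervalues INR, so borrow INR, convert to USD at spot, deposit the USD at 0.79%, and buy INR forward at 0.011946 to cover the loan.
The gap between the two covered legs is USD 369,529.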